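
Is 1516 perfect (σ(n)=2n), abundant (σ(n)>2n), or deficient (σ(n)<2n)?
deficient

Proper divisors of 1516: sum = 1 + 2 + 4 + 379 + 758 = 1144
Since 1144 < 1516, 1516 is deficient.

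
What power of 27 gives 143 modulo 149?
118

Baby-step giant-step with step n = ⌈√149⌉ = 13.
Baby steps 27^j mod 149 (j:value) for j=0..12: 0:1, 1:27, 2:133, 3:15, 4:107, 5:58, 6:76, 7:115, 8:125, 9:97, 10:86, 11:87, 12:114.
Giant-step multiplier: 27^(-13) ≡ 27^(148-13) = 27^135 ≡ 111 (mod 149).
Giant steps γ_i = 143·111^i mod 149: γ_0=143, γ_1=79, γ_2=127, γ_3=91, γ_4=118, γ_5=135, γ_6=85, γ_7=48, γ_8=113, γ_9=27 (in table at j=1).
x = i·n + j = 9·13 + 1 = 118.
Check: 27^118 ≡ 143 (mod 149).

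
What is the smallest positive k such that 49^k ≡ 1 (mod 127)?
63

127 is prime, so ord(49) divides φ(127) = 126.
Divisors of 126: 1, 2, 3, 6, 7, 9, 14, 18, 21, 42, 63, 126.
Repeated squaring: 49^1 ≡ 49, 49^2 ≡ 115, 49^4 ≡ 17, 49^8 ≡ 35, 49^16 ≡ 82, 49^32 ≡ 120, 49^64 ≡ 49 (mod 127).
Test 49^d mod 127 for each divisor d in increasing order:
49^1 ≡ 49
49^2 ≡ 115
49^3 = 49^2·49^1 ≡ 47
49^6 = 49^4·49^2 ≡ 50
49^7 = 49^4·49^2·49^1 ≡ 37
49^9 = 49^8·49^1 ≡ 64
49^14 = 49^8·49^4·49^2 ≡ 99
49^18 = 49^16·49^2 ≡ 32
49^21 = 49^16·49^4·49^1 ≡ 107
49^42 = 49^32·49^8·49^2 ≡ 19
49^63 = 49^32·49^16·49^8·49^4·49^2·49^1 ≡ 1  ← first divisor giving 1
The order is 63.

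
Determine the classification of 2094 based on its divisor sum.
abundant

Proper divisors of 2094: sum = 1 + 2 + 3 + 6 + 349 + 698 + 1047 = 2106
Since 2106 > 2094, 2094 is abundant.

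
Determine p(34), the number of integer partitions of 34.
12310

p(n) counts ways to write n as a sum of positive integers (order ignored).
Euler's pentagonal recurrence: p(k) = p(k-1) + p(k-2) - p(k-5) - p(k-7) + p(k-12) + p(k-15) - ... (offsets j(3j∓1)/2, signs ++--, p(0)=1, p(<0)=0).
DP table for k = 0..33: p(0)=1, p(1)=1, p(2)=2, p(3)=3, p(4)=5, p(5)=7, p(6)=11, p(7)=15, p(8)=22, p(9)=30, p(10)=42, p(11)=56, p(12)=77, p(13)=101, p(14)=135, p(15)=176, p(16)=231, p(17)=297, p(18)=385, p(19)=490, p(20)=627, p(21)=792, p(22)=1002, p(23)=1255, p(24)=1575, p(25)=1958, p(26)=2436, p(27)=3010, p(28)=3718, p(29)=4565, p(30)=5604, p(31)=6842, p(32)=8349, p(33)=10143.
Final step: p(34) = p(33) + p(32) - p(29) - p(27) + p(22) + p(19) - p(12) - p(8)
= 10143 + 8349 - 4565 - 3010 + 1002 + 490 - 77 - 22
= 12310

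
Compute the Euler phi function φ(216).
72

216 = 2^3 × 3^3
φ(n) = n × ∏(1 - 1/p) for each prime p dividing n
φ(216) = 216 × (1 - 1/2) × (1 - 1/3) = 72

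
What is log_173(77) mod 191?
56

Baby-step giant-step with step n = ⌈√191⌉ = 14.
Baby steps 173^j mod 191 (j:value) for j=0..13: 0:1, 1:173, 2:133, 3:89, 4:117, 5:186, 6:90, 7:99, 8:128, 9:179, 10:25, 11:123, 12:78, 13:124.
Giant-step multiplier: 173^(-14) ≡ 173^(190-14) = 173^176 ≡ 156 (mod 191).
Giant steps γ_i = 77·156^i mod 191: γ_0=77, γ_1=170, γ_2=162, γ_3=60, γ_4=1 (in table at j=0).
x = i·n + j = 4·14 + 0 = 56.
Check: 173^56 ≡ 77 (mod 191).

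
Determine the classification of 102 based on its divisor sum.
abundant

Proper divisors of 102: sum = 1 + 2 + 3 + 6 + 17 + 34 + 51 = 114
Since 114 > 102, 102 is abundant.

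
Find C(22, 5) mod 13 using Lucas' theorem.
9

Using Lucas' theorem:
Write n=22 and k=5 in base 13:
n in base 13: [1, 9]
k in base 13: [0, 5]
C(22,5) mod 13 = ∏ C(n_i, k_i) mod 13
Digit binomials (mod 13): C(1,0) = 1; C(9,5) = 126 ≡ 9
Product: 1 × 9 = 9 ≡ 9 (mod 13)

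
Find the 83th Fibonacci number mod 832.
105

Matrix identity: Q^n = [[F_(n+1), F_n], [F_n, F_(n-1)]] with Q = [[1,1],[1,0]].
n = 83 = 1010011₂. Square-and-multiply, entries mod 832:
Q^1 = [[1,1],[1,0]]
Q^2 = (Q^1)² = [[2,1],[1,1]]
Q^5 = (Q^2)²·Q = [[8,5],[5,3]]
Q^10 = (Q^5)² = [[89,55],[55,34]]
Q^20 = (Q^10)² = [[130,109],[109,21]]
Q^41 = (Q^20)²·Q = [[312,493],[493,651]]
Q^83 = (Q^41)²·Q = [[624,105],[105,519]]
F_83 mod 832 = Q^83[0][1] = 105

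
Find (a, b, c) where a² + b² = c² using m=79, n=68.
(1617, 10744, 10865)

Euclid's formula: a = m² - n², b = 2mn, c = m² + n²
m = 79, n = 68
a = 79² - 68² = 6241 - 4624 = 1617
b = 2 × 79 × 68 = 10744
c = 79² + 68² = 6241 + 4624 = 10865
Verification: 1617² + 10744² = 2614689 + 115433536 = 118048225 = 10865² ✓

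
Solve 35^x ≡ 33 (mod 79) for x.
63

Baby-step giant-step with step n = ⌈√79⌉ = 9.
Baby steps 35^j mod 79 (j:value) for j=0..8: 0:1, 1:35, 2:40, 3:57, 4:20, 5:68, 6:10, 7:34, 8:5.
Giant-step multiplier: 35^(-9) ≡ 35^(78-9) = 35^69 ≡ 14 (mod 79).
Giant steps γ_i = 33·14^i mod 79: γ_0=33, γ_1=67, γ_2=69, γ_3=18, γ_4=15, γ_5=52, γ_6=17, γ_7=1 (in table at j=0).
x = i·n + j = 7·9 + 0 = 63.
Check: 35^63 ≡ 33 (mod 79).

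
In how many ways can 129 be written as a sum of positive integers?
4835271870

p(n) counts ways to write n as a sum of positive integers (order ignored).
Euler's pentagonal recurrence: p(k) = p(k-1) + p(k-2) - p(k-5) - p(k-7) + p(k-12) + p(k-15) - ... (offsets j(3j∓1)/2, signs ++--, p(0)=1, p(<0)=0).
DP table for k = 0..128: p(0)=1, p(1)=1, p(2)=2, p(3)=3, p(4)=5, p(5)=7, p(6)=11, p(7)=15, p(8)=22, p(9)=30, p(10)=42, p(11)=56, p(12)=77, p(13)=101, p(14)=135, p(15)=176, p(16)=231, p(17)=297, p(18)=385, p(19)=490, p(20)=627, p(21)=792, p(22)=1002, p(23)=1255, p(24)=1575, p(25)=1958, p(26)=2436, p(27)=3010, p(28)=3718, p(29)=4565, p(30)=5604, p(31)=6842, p(32)=8349, p(33)=10143, p(34)=12310, p(35)=14883, p(36)=17977, p(37)=21637, p(38)=26015, p(39)=31185, p(40)=37338, p(41)=44583, p(42)=53174, p(43)=63261, p(44)=75175, p(45)=89134, p(46)=105558, p(47)=124754, p(48)=147273, p(49)=173525, p(50)=204226, p(51)=239943, p(52)=281589, p(53)=329931, p(54)=386155, p(55)=451276, p(56)=526823, p(57)=614154, p(58)=715220, p(59)=831820, p(60)=966467, p(61)=1121505, p(62)=1300156, p(63)=1505499, p(64)=1741630, p(65)=2012558, p(66)=2323520, p(67)=2679689, p(68)=3087735, p(69)=3554345, p(70)=4087968, p(71)=4697205, p(72)=5392783, p(73)=6185689, p(74)=7089500, p(75)=8118264, p(76)=9289091, p(77)=10619863, p(78)=12132164, p(79)=13848650, p(80)=15796476, p(81)=18004327, p(82)=20506255, p(83)=23338469, p(84)=26543660, p(85)=30167357, p(86)=34262962, p(87)=38887673, p(88)=44108109, p(89)=49995925, p(90)=56634173, p(91)=64112359, p(92)=72533807, p(93)=82010177, p(94)=92669720, p(95)=104651419, p(96)=118114304, p(97)=133230930, p(98)=150198136, p(99)=169229875, p(100)=190569292, p(101)=214481126, p(102)=241265379, p(103)=271248950, p(104)=304801365, p(105)=342325709, p(106)=384276336, p(107)=431149389, p(108)=483502844, p(109)=541946240, p(110)=607163746, p(111)=679903203, p(112)=761002156, p(113)=851376628, p(114)=952050665, p(115)=1064144451, p(116)=1188908248, p(117)=1327710076, p(118)=1482074143, p(119)=1653668665, p(120)=1844349560, p(121)=2056148051, p(122)=2291320912, p(123)=2552338241, p(124)=2841940500, p(125)=3163127352, p(126)=3519222692, p(127)=3913864295, p(128)=4351078600.
Final step: p(129) = p(128) + p(127) - p(124) - p(122) + p(117) + p(114) - p(107) - p(103) + p(94) + p(89) - p(78) - p(72) + p(59) + p(52) - p(37) - p(29) + p(12) + p(3)
= 4351078600 + 3913864295 - 2841940500 - 2291320912 + 1327710076 + 952050665 - 431149389 - 271248950 + 92669720 + 49995925 - 12132164 - 5392783 + 831820 + 281589 - 21637 - 4565 + 77 + 3
= 4835271870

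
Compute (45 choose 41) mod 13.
2

Using Lucas' theorem:
Write n=45 and k=41 in base 13:
n in base 13: [3, 6]
k in base 13: [3, 2]
C(45,41) mod 13 = ∏ C(n_i, k_i) mod 13
Digit binomials (mod 13): C(3,3) = 1; C(6,2) = 15 ≡ 2
Product: 1 × 2 = 2 ≡ 2 (mod 13)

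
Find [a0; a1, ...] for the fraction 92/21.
[4; 2, 1, 1, 1, 2]

Euclidean algorithm steps:
92 = 4 × 21 + 8
21 = 2 × 8 + 5
8 = 1 × 5 + 3
5 = 1 × 3 + 2
3 = 1 × 2 + 1
2 = 2 × 1 + 0
Continued fraction: [4; 2, 1, 1, 1, 2]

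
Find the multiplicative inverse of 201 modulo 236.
209

gcd(201, 236) = 1, so the inverse exists.
Extended Euclidean algorithm on (236, 201):
236 = 1 × 201 + 35  ⟹  35 = (1)·236 + (-1)·201
201 = 5 × 35 + 26  ⟹  26 = (-5)·236 + (6)·201
35 = 1 × 26 + 9  ⟹  9 = (6)·236 + (-7)·201
26 = 2 × 9 + 8  ⟹  8 = (-17)·236 + (20)·201
9 = 1 × 8 + 1  ⟹  1 = (23)·236 + (-27)·201
So (-27)·201 ≡ 1 (mod 236), i.e. 201^(-1) ≡ -27 ≡ 209 (mod 236).
Check: 201 × 209 = 42009 ≡ 1 (mod 236)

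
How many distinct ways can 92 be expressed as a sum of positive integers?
72533807

p(n) counts ways to write n as a sum of positive integers (order ignored).
Euler's pentagonal recurrence: p(k) = p(k-1) + p(k-2) - p(k-5) - p(k-7) + p(k-12) + p(k-15) - ... (offsets j(3j∓1)/2, signs ++--, p(0)=1, p(<0)=0).
DP table for k = 0..91: p(0)=1, p(1)=1, p(2)=2, p(3)=3, p(4)=5, p(5)=7, p(6)=11, p(7)=15, p(8)=22, p(9)=30, p(10)=42, p(11)=56, p(12)=77, p(13)=101, p(14)=135, p(15)=176, p(16)=231, p(17)=297, p(18)=385, p(19)=490, p(20)=627, p(21)=792, p(22)=1002, p(23)=1255, p(24)=1575, p(25)=1958, p(26)=2436, p(27)=3010, p(28)=3718, p(29)=4565, p(30)=5604, p(31)=6842, p(32)=8349, p(33)=10143, p(34)=12310, p(35)=14883, p(36)=17977, p(37)=21637, p(38)=26015, p(39)=31185, p(40)=37338, p(41)=44583, p(42)=53174, p(43)=63261, p(44)=75175, p(45)=89134, p(46)=105558, p(47)=124754, p(48)=147273, p(49)=173525, p(50)=204226, p(51)=239943, p(52)=281589, p(53)=329931, p(54)=386155, p(55)=451276, p(56)=526823, p(57)=614154, p(58)=715220, p(59)=831820, p(60)=966467, p(61)=1121505, p(62)=1300156, p(63)=1505499, p(64)=1741630, p(65)=2012558, p(66)=2323520, p(67)=2679689, p(68)=3087735, p(69)=3554345, p(70)=4087968, p(71)=4697205, p(72)=5392783, p(73)=6185689, p(74)=7089500, p(75)=8118264, p(76)=9289091, p(77)=10619863, p(78)=12132164, p(79)=13848650, p(80)=15796476, p(81)=18004327, p(82)=20506255, p(83)=23338469, p(84)=26543660, p(85)=30167357, p(86)=34262962, p(87)=38887673, p(88)=44108109, p(89)=49995925, p(90)=56634173, p(91)=64112359.
Final step: p(92) = p(91) + p(90) - p(87) - p(85) + p(80) + p(77) - p(70) - p(66) + p(57) + p(52) - p(41) - p(35) + p(22) + p(15) - p(0)
= 64112359 + 56634173 - 38887673 - 30167357 + 15796476 + 10619863 - 4087968 - 2323520 + 614154 + 281589 - 44583 - 14883 + 1002 + 176 - 1
= 72533807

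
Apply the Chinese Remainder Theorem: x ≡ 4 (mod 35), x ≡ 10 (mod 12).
214

Using Chinese Remainder Theorem:
M = 35 × 12 = 420
M1 = 12, M2 = 35
y1 = 12^(-1) mod 35 = 3
y2 = 35^(-1) mod 12 = 11
x = (4×12×3 + 10×35×11) mod 420 = 214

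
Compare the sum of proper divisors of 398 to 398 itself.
deficient

Proper divisors of 398: sum = 1 + 2 + 199 = 202
Since 202 < 398, 398 is deficient.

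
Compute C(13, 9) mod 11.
0

Using Lucas' theorem:
Write n=13 and k=9 in base 11:
n in base 11: [1, 2]
k in base 11: [0, 9]
C(13,9) mod 11 = ∏ C(n_i, k_i) mod 11
Digit binomials (mod 11): C(1,0) = 1; C(2,9) = 0 (k_i > n_i)
Product: 1 × 0 = 0 ≡ 0 (mod 11)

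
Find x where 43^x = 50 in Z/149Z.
85

Baby-step giant-step with step n = ⌈√149⌉ = 13.
Baby steps 43^j mod 149 (j:value) for j=0..12: 0:1, 1:43, 2:61, 3:90, 4:145, 5:126, 6:54, 7:87, 8:16, 9:92, 10:82, 11:99, 12:85.
Giant-step multiplier: 43^(-13) ≡ 43^(148-13) = 43^135 ≡ 83 (mod 149).
Giant steps γ_i = 50·83^i mod 149: γ_0=50, γ_1=127, γ_2=111, γ_3=124, γ_4=11, γ_5=19, γ_6=87 (in table at j=7).
x = i·n + j = 6·13 + 7 = 85.
Check: 43^85 ≡ 50 (mod 149).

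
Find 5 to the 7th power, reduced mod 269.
115

Repeated squaring. Binary of 7 = 111.
5^1 ≡ 5 (mod 269); 5^2 ≡ 25 (mod 269); 5^4 ≡ 87 (mod 269)
5^7 = 5^1 × 5^2 × 5^4 ≡ 115 (mod 269)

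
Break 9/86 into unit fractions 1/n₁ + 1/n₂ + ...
1/10 + 1/215

Greedy algorithm:
9/86: ceiling(86/9) = 10, use 1/10
1/215: ceiling(215/1) = 215, use 1/215
Result: 9/86 = 1/10 + 1/215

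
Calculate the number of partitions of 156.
73232243759

p(n) counts ways to write n as a sum of positive integers (order ignored).
Euler's pentagonal recurrence: p(k) = p(k-1) + p(k-2) - p(k-5) - p(k-7) + p(k-12) + p(k-15) - ... (offsets j(3j∓1)/2, signs ++--, p(0)=1, p(<0)=0).
DP table for k = 0..155: p(0)=1, p(1)=1, p(2)=2, p(3)=3, p(4)=5, p(5)=7, p(6)=11, p(7)=15, p(8)=22, p(9)=30, p(10)=42, p(11)=56, p(12)=77, p(13)=101, p(14)=135, p(15)=176, p(16)=231, p(17)=297, p(18)=385, p(19)=490, p(20)=627, p(21)=792, p(22)=1002, p(23)=1255, p(24)=1575, p(25)=1958, p(26)=2436, p(27)=3010, p(28)=3718, p(29)=4565, p(30)=5604, p(31)=6842, p(32)=8349, p(33)=10143, p(34)=12310, p(35)=14883, p(36)=17977, p(37)=21637, p(38)=26015, p(39)=31185, p(40)=37338, p(41)=44583, p(42)=53174, p(43)=63261, p(44)=75175, p(45)=89134, p(46)=105558, p(47)=124754, p(48)=147273, p(49)=173525, p(50)=204226, p(51)=239943, p(52)=281589, p(53)=329931, p(54)=386155, p(55)=451276, p(56)=526823, p(57)=614154, p(58)=715220, p(59)=831820, p(60)=966467, p(61)=1121505, p(62)=1300156, p(63)=1505499, p(64)=1741630, p(65)=2012558, p(66)=2323520, p(67)=2679689, p(68)=3087735, p(69)=3554345, p(70)=4087968, p(71)=4697205, p(72)=5392783, p(73)=6185689, p(74)=7089500, p(75)=8118264, p(76)=9289091, p(77)=10619863, p(78)=12132164, p(79)=13848650, p(80)=15796476, p(81)=18004327, p(82)=20506255, p(83)=23338469, p(84)=26543660, p(85)=30167357, p(86)=34262962, p(87)=38887673, p(88)=44108109, p(89)=49995925, p(90)=56634173, p(91)=64112359, p(92)=72533807, p(93)=82010177, p(94)=92669720, p(95)=104651419, p(96)=118114304, p(97)=133230930, p(98)=150198136, p(99)=169229875, p(100)=190569292, p(101)=214481126, p(102)=241265379, p(103)=271248950, p(104)=304801365, p(105)=342325709, p(106)=384276336, p(107)=431149389, p(108)=483502844, p(109)=541946240, p(110)=607163746, p(111)=679903203, p(112)=761002156, p(113)=851376628, p(114)=952050665, p(115)=1064144451, p(116)=1188908248, p(117)=1327710076, p(118)=1482074143, p(119)=1653668665, p(120)=1844349560, p(121)=2056148051, p(122)=2291320912, p(123)=2552338241, p(124)=2841940500, p(125)=3163127352, p(126)=3519222692, p(127)=3913864295, p(128)=4351078600, p(129)=4835271870, p(130)=5371315400, p(131)=5964539504, p(132)=6620830889, p(133)=7346629512, p(134)=8149040695, p(135)=9035836076, p(136)=10015581680, p(137)=11097645016, p(138)=12292341831, p(139)=13610949895, p(140)=15065878135, p(141)=16670689208, p(142)=18440293320, p(143)=20390982757, p(144)=22540654445, p(145)=24908858009, p(146)=27517052599, p(147)=30388671978, p(148)=33549419497, p(149)=37027355200, p(150)=40853235313, p(151)=45060624582, p(152)=49686288421, p(153)=54770336324, p(154)=60356673280, p(155)=66493182097.
Final step: p(156) = p(155) + p(154) - p(151) - p(149) + p(144) + p(141) - p(134) - p(130) + p(121) + p(116) - p(105) - p(99) + p(86) + p(79) - p(64) - p(56) + p(39) + p(30) - p(11) - p(1)
= 66493182097 + 60356673280 - 45060624582 - 37027355200 + 22540654445 + 16670689208 - 8149040695 - 5371315400 + 2056148051 + 1188908248 - 342325709 - 169229875 + 34262962 + 13848650 - 1741630 - 526823 + 31185 + 5604 - 56 - 1
= 73232243759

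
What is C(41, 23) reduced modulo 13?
0

Using Lucas' theorem:
Write n=41 and k=23 in base 13:
n in base 13: [3, 2]
k in base 13: [1, 10]
C(41,23) mod 13 = ∏ C(n_i, k_i) mod 13
Digit binomials (mod 13): C(3,1) = 3; C(2,10) = 0 (k_i > n_i)
Product: 3 × 0 = 0 ≡ 0 (mod 13)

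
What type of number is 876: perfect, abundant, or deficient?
abundant

Proper divisors of 876: sum = 1 + 2 + 3 + 4 + 6 + 12 + 73 + 146 + 219 + 292 + 438 = 1196
Since 1196 > 876, 876 is abundant.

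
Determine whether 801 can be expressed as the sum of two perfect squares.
15² + 24² (a=15, b=24)

Factorization: 801 = 3^2 × 89
By Fermat: n is sum of two squares iff every prime p ≡ 3 (mod 4) appears to even power.
All primes ≡ 3 (mod 4) appear to even power.
Search a = 0, 1, 2, … for 801 - a² a perfect square: first hit at a = 15: 801 - 225 = 576 = 24².
801 = 15² + 24² = 225 + 576 ✓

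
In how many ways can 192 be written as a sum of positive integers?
1987276856363

p(n) counts ways to write n as a sum of positive integers (order ignored).
Euler's pentagonal recurrence: p(k) = p(k-1) + p(k-2) - p(k-5) - p(k-7) + p(k-12) + p(k-15) - ... (offsets j(3j∓1)/2, signs ++--, p(0)=1, p(<0)=0).
DP table for k = 0..191: p(0)=1, p(1)=1, p(2)=2, p(3)=3, p(4)=5, p(5)=7, p(6)=11, p(7)=15, p(8)=22, p(9)=30, p(10)=42, p(11)=56, p(12)=77, p(13)=101, p(14)=135, p(15)=176, p(16)=231, p(17)=297, p(18)=385, p(19)=490, p(20)=627, p(21)=792, p(22)=1002, p(23)=1255, p(24)=1575, p(25)=1958, p(26)=2436, p(27)=3010, p(28)=3718, p(29)=4565, p(30)=5604, p(31)=6842, p(32)=8349, p(33)=10143, p(34)=12310, p(35)=14883, p(36)=17977, p(37)=21637, p(38)=26015, p(39)=31185, p(40)=37338, p(41)=44583, p(42)=53174, p(43)=63261, p(44)=75175, p(45)=89134, p(46)=105558, p(47)=124754, p(48)=147273, p(49)=173525, p(50)=204226, p(51)=239943, p(52)=281589, p(53)=329931, p(54)=386155, p(55)=451276, p(56)=526823, p(57)=614154, p(58)=715220, p(59)=831820, p(60)=966467, p(61)=1121505, p(62)=1300156, p(63)=1505499, p(64)=1741630, p(65)=2012558, p(66)=2323520, p(67)=2679689, p(68)=3087735, p(69)=3554345, p(70)=4087968, p(71)=4697205, p(72)=5392783, p(73)=6185689, p(74)=7089500, p(75)=8118264, p(76)=9289091, p(77)=10619863, p(78)=12132164, p(79)=13848650, p(80)=15796476, p(81)=18004327, p(82)=20506255, p(83)=23338469, p(84)=26543660, p(85)=30167357, p(86)=34262962, p(87)=38887673, p(88)=44108109, p(89)=49995925, p(90)=56634173, p(91)=64112359, p(92)=72533807, p(93)=82010177, p(94)=92669720, p(95)=104651419, p(96)=118114304, p(97)=133230930, p(98)=150198136, p(99)=169229875, p(100)=190569292, p(101)=214481126, p(102)=241265379, p(103)=271248950, p(104)=304801365, p(105)=342325709, p(106)=384276336, p(107)=431149389, p(108)=483502844, p(109)=541946240, p(110)=607163746, p(111)=679903203, p(112)=761002156, p(113)=851376628, p(114)=952050665, p(115)=1064144451, p(116)=1188908248, p(117)=1327710076, p(118)=1482074143, p(119)=1653668665, p(120)=1844349560, p(121)=2056148051, p(122)=2291320912, p(123)=2552338241, p(124)=2841940500, p(125)=3163127352, p(126)=3519222692, p(127)=3913864295, p(128)=4351078600, p(129)=4835271870, p(130)=5371315400, p(131)=5964539504, p(132)=6620830889, p(133)=7346629512, p(134)=8149040695, p(135)=9035836076, p(136)=10015581680, p(137)=11097645016, p(138)=12292341831, p(139)=13610949895, p(140)=15065878135, p(141)=16670689208, p(142)=18440293320, p(143)=20390982757, p(144)=22540654445, p(145)=24908858009, p(146)=27517052599, p(147)=30388671978, p(148)=33549419497, p(149)=37027355200, p(150)=40853235313, p(151)=45060624582, p(152)=49686288421, p(153)=54770336324, p(154)=60356673280, p(155)=66493182097, p(156)=73232243759, p(157)=80630964769, p(158)=88751778802, p(159)=97662728555, p(160)=107438159466, p(161)=118159068427, p(162)=129913904637, p(163)=142798995930, p(164)=156919475295, p(165)=172389800255, p(166)=189334822579, p(167)=207890420102, p(168)=228204732751, p(169)=250438925115, p(170)=274768617130, p(171)=301384802048, p(172)=330495499613, p(173)=362326859895, p(174)=397125074750, p(175)=435157697830, p(176)=476715857290, p(177)=522115831195, p(178)=571701605655, p(179)=625846753120, p(180)=684957390936, p(181)=749474411781, p(182)=819876908323, p(183)=896684817527, p(184)=980462880430, p(185)=1071823774337, p(186)=1171432692373, p(187)=1280011042268, p(188)=1398341745571, p(189)=1527273599625, p(190)=1667727404093, p(191)=1820701100652.
Final step: p(192) = p(191) + p(190) - p(187) - p(185) + p(180) + p(177) - p(170) - p(166) + p(157) + p(152) - p(141) - p(135) + p(122) + p(115) - p(100) - p(92) + p(75) + p(66) - p(47) - p(37) + p(16) + p(5)
= 1820701100652 + 1667727404093 - 1280011042268 - 1071823774337 + 684957390936 + 522115831195 - 274768617130 - 189334822579 + 80630964769 + 49686288421 - 16670689208 - 9035836076 + 2291320912 + 1064144451 - 190569292 - 72533807 + 8118264 + 2323520 - 124754 - 21637 + 231 + 7
= 1987276856363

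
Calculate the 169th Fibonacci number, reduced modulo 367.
99

Matrix identity: Q^n = [[F_(n+1), F_n], [F_n, F_(n-1)]] with Q = [[1,1],[1,0]].
n = 169 = 10101001₂. Square-and-multiply, entries mod 367:
Q^1 = [[1,1],[1,0]]
Q^2 = (Q^1)² = [[2,1],[1,1]]
Q^5 = (Q^2)²·Q = [[8,5],[5,3]]
Q^10 = (Q^5)² = [[89,55],[55,34]]
Q^21 = (Q^10)²·Q = [[95,303],[303,159]]
Q^42 = (Q^21)² = [[276,259],[259,17]]
Q^84 = (Q^42)² = [[127,285],[285,209]]
Q^169 = (Q^84)²·Q = [[72,99],[99,340]]
F_169 mod 367 = Q^169[0][1] = 99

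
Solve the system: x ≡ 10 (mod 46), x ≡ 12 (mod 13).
194

Using Chinese Remainder Theorem:
M = 46 × 13 = 598
M1 = 13, M2 = 46
y1 = 13^(-1) mod 46 = 39
y2 = 46^(-1) mod 13 = 2
x = (10×13×39 + 12×46×2) mod 598 = 194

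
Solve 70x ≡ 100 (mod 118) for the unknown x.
x ≡ 52 (mod 59)

gcd(70, 118) = 2, which divides 100, so solutions exist.
Divide through by 2: 35x ≡ 50 (mod 59).
Find 35^(-1) mod 59 by the extended Euclidean algorithm:
59 = 1 × 35 + 24  ⟹  24 = (1)·59 + (-1)·35
35 = 1 × 24 + 11  ⟹  11 = (-1)·59 + (2)·35
24 = 2 × 11 + 2  ⟹  2 = (3)·59 + (-5)·35
11 = 5 × 2 + 1  ⟹  1 = (-16)·59 + (27)·35
So (27)·35 ≡ 1 (mod 59), i.e. 35^(-1) ≡ 27 (mod 59).
x ≡ 27 × 50 = 1350 ≡ 52 (mod 59).
Check: 70 × 52 = 3640 ≡ 100 (mod 118).
x ≡ 52 (mod 59), giving 2 solutions mod 118.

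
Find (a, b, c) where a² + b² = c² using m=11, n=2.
(117, 44, 125)

Euclid's formula: a = m² - n², b = 2mn, c = m² + n²
m = 11, n = 2
a = 11² - 2² = 121 - 4 = 117
b = 2 × 11 × 2 = 44
c = 11² + 2² = 121 + 4 = 125
Verification: 117² + 44² = 13689 + 1936 = 15625 = 125² ✓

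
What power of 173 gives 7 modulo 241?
11

Baby-step giant-step with step n = ⌈√241⌉ = 16.
Baby steps 173^j mod 241 (j:value) for j=0..15: 0:1, 1:173, 2:45, 3:73, 4:97, 5:152, 6:27, 7:92, 8:10, 9:43, 10:209, 11:7, 12:6, 13:74, 14:29, 15:197.
h = 7 is already in the table at j=11, so x = 11.
Check: 173^11 ≡ 7 (mod 241).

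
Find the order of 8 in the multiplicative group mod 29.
28

29 is prime, so ord(8) divides φ(29) = 28.
Divisors of 28: 1, 2, 4, 7, 14, 28.
Repeated squaring: 8^1 ≡ 8, 8^2 ≡ 6, 8^4 ≡ 7, 8^8 ≡ 20, 8^16 ≡ 23 (mod 29).
Test 8^d mod 29 for each divisor d in increasing order:
8^1 ≡ 8
8^2 ≡ 6
8^4 ≡ 7
8^7 = 8^4·8^2·8^1 ≡ 17
8^14 = 8^8·8^4·8^2 ≡ 28
8^28 = 8^16·8^8·8^4 ≡ 1  ← first divisor giving 1
The order is 28.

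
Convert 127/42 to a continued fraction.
[3; 42]

Euclidean algorithm steps:
127 = 3 × 42 + 1
42 = 42 × 1 + 0
Continued fraction: [3; 42]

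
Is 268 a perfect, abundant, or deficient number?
deficient

Proper divisors of 268: sum = 1 + 2 + 4 + 67 + 134 = 208
Since 208 < 268, 268 is deficient.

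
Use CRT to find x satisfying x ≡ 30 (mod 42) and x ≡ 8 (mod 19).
198

Using Chinese Remainder Theorem:
M = 42 × 19 = 798
M1 = 19, M2 = 42
y1 = 19^(-1) mod 42 = 31
y2 = 42^(-1) mod 19 = 5
x = (30×19×31 + 8×42×5) mod 798 = 198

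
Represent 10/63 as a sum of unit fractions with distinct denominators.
1/7 + 1/63

Greedy algorithm:
10/63: ceiling(63/10) = 7, use 1/7
1/63: ceiling(63/1) = 63, use 1/63
Result: 10/63 = 1/7 + 1/63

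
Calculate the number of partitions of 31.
6842

p(n) counts ways to write n as a sum of positive integers (order ignored).
Euler's pentagonal recurrence: p(k) = p(k-1) + p(k-2) - p(k-5) - p(k-7) + p(k-12) + p(k-15) - ... (offsets j(3j∓1)/2, signs ++--, p(0)=1, p(<0)=0).
DP table for k = 0..30: p(0)=1, p(1)=1, p(2)=2, p(3)=3, p(4)=5, p(5)=7, p(6)=11, p(7)=15, p(8)=22, p(9)=30, p(10)=42, p(11)=56, p(12)=77, p(13)=101, p(14)=135, p(15)=176, p(16)=231, p(17)=297, p(18)=385, p(19)=490, p(20)=627, p(21)=792, p(22)=1002, p(23)=1255, p(24)=1575, p(25)=1958, p(26)=2436, p(27)=3010, p(28)=3718, p(29)=4565, p(30)=5604.
Final step: p(31) = p(30) + p(29) - p(26) - p(24) + p(19) + p(16) - p(9) - p(5)
= 5604 + 4565 - 2436 - 1575 + 490 + 231 - 30 - 7
= 6842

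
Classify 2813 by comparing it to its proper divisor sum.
deficient

Proper divisors of 2813: sum = 1 + 29 + 97 = 127
Since 127 < 2813, 2813 is deficient.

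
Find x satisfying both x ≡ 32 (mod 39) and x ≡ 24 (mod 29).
227

Using Chinese Remainder Theorem:
M = 39 × 29 = 1131
M1 = 29, M2 = 39
y1 = 29^(-1) mod 39 = 35
y2 = 39^(-1) mod 29 = 3
x = (32×29×35 + 24×39×3) mod 1131 = 227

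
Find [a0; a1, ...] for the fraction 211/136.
[1; 1, 1, 4, 2, 1, 4]

Euclidean algorithm steps:
211 = 1 × 136 + 75
136 = 1 × 75 + 61
75 = 1 × 61 + 14
61 = 4 × 14 + 5
14 = 2 × 5 + 4
5 = 1 × 4 + 1
4 = 4 × 1 + 0
Continued fraction: [1; 1, 1, 4, 2, 1, 4]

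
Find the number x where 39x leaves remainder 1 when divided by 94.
41

gcd(39, 94) = 1, so the inverse exists.
Extended Euclidean algorithm on (94, 39):
94 = 2 × 39 + 16  ⟹  16 = (1)·94 + (-2)·39
39 = 2 × 16 + 7  ⟹  7 = (-2)·94 + (5)·39
16 = 2 × 7 + 2  ⟹  2 = (5)·94 + (-12)·39
7 = 3 × 2 + 1  ⟹  1 = (-17)·94 + (41)·39
So (41)·39 ≡ 1 (mod 94), i.e. 39^(-1) ≡ 41 (mod 94).
Check: 39 × 41 = 1599 ≡ 1 (mod 94)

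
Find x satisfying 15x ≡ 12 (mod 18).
x ≡ 2 (mod 6)

gcd(15, 18) = 3, which divides 12, so solutions exist.
Divide through by 3: 5x ≡ 4 (mod 6).
Find 5^(-1) mod 6 by the extended Euclidean algorithm:
6 = 1 × 5 + 1  ⟹  1 = (1)·6 + (-1)·5
So (-1)·5 ≡ 1 (mod 6), i.e. 5^(-1) ≡ -1 ≡ 5 (mod 6).
x ≡ 5 × 4 = 20 ≡ 2 (mod 6).
Check: 15 × 2 = 30 ≡ 12 (mod 18).
x ≡ 2 (mod 6), giving 3 solutions mod 18.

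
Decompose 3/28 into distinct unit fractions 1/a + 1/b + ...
1/10 + 1/140

Greedy algorithm:
3/28: ceiling(28/3) = 10, use 1/10
1/140: ceiling(140/1) = 140, use 1/140
Result: 3/28 = 1/10 + 1/140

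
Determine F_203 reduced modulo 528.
233

Matrix identity: Q^n = [[F_(n+1), F_n], [F_n, F_(n-1)]] with Q = [[1,1],[1,0]].
n = 203 = 11001011₂. Square-and-multiply, entries mod 528:
Q^1 = [[1,1],[1,0]]
Q^3 = (Q^1)²·Q = [[3,2],[2,1]]
Q^6 = (Q^3)² = [[13,8],[8,5]]
Q^12 = (Q^6)² = [[233,144],[144,89]]
Q^25 = (Q^12)²·Q = [[481,49],[49,432]]
Q^50 = (Q^25)² = [[386,385],[385,1]]
Q^101 = (Q^50)²·Q = [[56,485],[485,99]]
Q^203 = (Q^101)²·Q = [[432,233],[233,199]]
F_203 mod 528 = Q^203[0][1] = 233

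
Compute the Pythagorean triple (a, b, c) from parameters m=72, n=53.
(2375, 7632, 7993)

Euclid's formula: a = m² - n², b = 2mn, c = m² + n²
m = 72, n = 53
a = 72² - 53² = 5184 - 2809 = 2375
b = 2 × 72 × 53 = 7632
c = 72² + 53² = 5184 + 2809 = 7993
Verification: 2375² + 7632² = 5640625 + 58247424 = 63888049 = 7993² ✓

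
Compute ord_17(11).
16

17 is prime, so ord(11) divides φ(17) = 16.
Divisors of 16: 1, 2, 4, 8, 16.
Repeated squaring: 11^1 ≡ 11, 11^2 ≡ 2, 11^4 ≡ 4, 11^8 ≡ 16, 11^16 ≡ 1 (mod 17).
Test 11^d mod 17 for each divisor d in increasing order:
11^1 ≡ 11
11^2 ≡ 2
11^4 ≡ 4
11^8 ≡ 16
11^16 ≡ 1  ← first divisor giving 1
The order is 16.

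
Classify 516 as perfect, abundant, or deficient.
abundant

Proper divisors of 516: sum = 1 + 2 + 3 + 4 + 6 + 12 + 43 + 86 + 129 + 172 + 258 = 716
Since 716 > 516, 516 is abundant.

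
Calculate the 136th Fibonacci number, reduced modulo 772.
163

Matrix identity: Q^n = [[F_(n+1), F_n], [F_n, F_(n-1)]] with Q = [[1,1],[1,0]].
n = 136 = 10001000₂. Square-and-multiply, entries mod 772:
Q^1 = [[1,1],[1,0]]
Q^2 = (Q^1)² = [[2,1],[1,1]]
Q^4 = (Q^2)² = [[5,3],[3,2]]
Q^8 = (Q^4)² = [[34,21],[21,13]]
Q^17 = (Q^8)²·Q = [[268,53],[53,215]]
Q^34 = (Q^17)² = [[521,123],[123,398]]
Q^68 = (Q^34)² = [[158,325],[325,605]]
Q^136 = (Q^68)² = [[121,163],[163,730]]
F_136 mod 772 = Q^136[0][1] = 163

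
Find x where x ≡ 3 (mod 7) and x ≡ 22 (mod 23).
45

Using Chinese Remainder Theorem:
M = 7 × 23 = 161
M1 = 23, M2 = 7
y1 = 23^(-1) mod 7 = 4
y2 = 7^(-1) mod 23 = 10
x = (3×23×4 + 22×7×10) mod 161 = 45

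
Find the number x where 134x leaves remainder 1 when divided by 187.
127

gcd(134, 187) = 1, so the inverse exists.
Extended Euclidean algorithm on (187, 134):
187 = 1 × 134 + 53  ⟹  53 = (1)·187 + (-1)·134
134 = 2 × 53 + 28  ⟹  28 = (-2)·187 + (3)·134
53 = 1 × 28 + 25  ⟹  25 = (3)·187 + (-4)·134
28 = 1 × 25 + 3  ⟹  3 = (-5)·187 + (7)·134
25 = 8 × 3 + 1  ⟹  1 = (43)·187 + (-60)·134
So (-60)·134 ≡ 1 (mod 187), i.e. 134^(-1) ≡ -60 ≡ 127 (mod 187).
Check: 134 × 127 = 17018 ≡ 1 (mod 187)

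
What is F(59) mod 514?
469

Matrix identity: Q^n = [[F_(n+1), F_n], [F_n, F_(n-1)]] with Q = [[1,1],[1,0]].
n = 59 = 111011₂. Square-and-multiply, entries mod 514:
Q^1 = [[1,1],[1,0]]
Q^3 = (Q^1)²·Q = [[3,2],[2,1]]
Q^7 = (Q^3)²·Q = [[21,13],[13,8]]
Q^14 = (Q^7)² = [[96,377],[377,233]]
Q^29 = (Q^14)²·Q = [[388,229],[229,159]]
Q^59 = (Q^29)²·Q = [[316,469],[469,361]]
F_59 mod 514 = Q^59[0][1] = 469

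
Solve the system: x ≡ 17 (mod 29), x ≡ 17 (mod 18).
17

Using Chinese Remainder Theorem:
M = 29 × 18 = 522
M1 = 18, M2 = 29
y1 = 18^(-1) mod 29 = 21
y2 = 29^(-1) mod 18 = 5
x = (17×18×21 + 17×29×5) mod 522 = 17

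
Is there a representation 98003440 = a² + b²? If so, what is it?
Not possible

Factorization: 98003440 = 2^4 × 5 × 107^3
By Fermat: n is sum of two squares iff every prime p ≡ 3 (mod 4) appears to even power.
Prime(s) ≡ 3 (mod 4) with odd exponent: [(107, 3)]
Therefore 98003440 cannot be expressed as a² + b².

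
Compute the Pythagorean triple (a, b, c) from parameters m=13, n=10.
(69, 260, 269)

Euclid's formula: a = m² - n², b = 2mn, c = m² + n²
m = 13, n = 10
a = 13² - 10² = 169 - 100 = 69
b = 2 × 13 × 10 = 260
c = 13² + 10² = 169 + 100 = 269
Verification: 69² + 260² = 4761 + 67600 = 72361 = 269² ✓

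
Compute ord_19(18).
2

19 is prime, so ord(18) divides φ(19) = 18.
Divisors of 18: 1, 2, 3, 6, 9, 18.
Repeated squaring: 18^1 ≡ 18, 18^2 ≡ 1, 18^4 ≡ 1, 18^8 ≡ 1, 18^16 ≡ 1 (mod 19).
Test 18^d mod 19 for each divisor d in increasing order:
18^1 ≡ 18
18^2 ≡ 1  ← first divisor giving 1
The order is 2.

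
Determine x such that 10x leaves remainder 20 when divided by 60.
x ≡ 2 (mod 6)

gcd(10, 60) = 10, which divides 20, so solutions exist.
Divide through by 10: x ≡ 2 (mod 6).
The coefficient of x is now 1, so x ≡ 2 (mod 6).
Check: 10 × 2 = 20 ≡ 20 (mod 60).
x ≡ 2 (mod 6), giving 10 solutions mod 60.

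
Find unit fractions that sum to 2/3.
1/2 + 1/6

Greedy algorithm:
2/3: ceiling(3/2) = 2, use 1/2
1/6: ceiling(6/1) = 6, use 1/6
Result: 2/3 = 1/2 + 1/6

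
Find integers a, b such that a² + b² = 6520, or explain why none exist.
Not possible

Factorization: 6520 = 2^3 × 5 × 163
By Fermat: n is sum of two squares iff every prime p ≡ 3 (mod 4) appears to even power.
Prime(s) ≡ 3 (mod 4) with odd exponent: [(163, 1)]
Therefore 6520 cannot be expressed as a² + b².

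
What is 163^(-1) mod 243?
82

gcd(163, 243) = 1, so the inverse exists.
Extended Euclidean algorithm on (243, 163):
243 = 1 × 163 + 80  ⟹  80 = (1)·243 + (-1)·163
163 = 2 × 80 + 3  ⟹  3 = (-2)·243 + (3)·163
80 = 26 × 3 + 2  ⟹  2 = (53)·243 + (-79)·163
3 = 1 × 2 + 1  ⟹  1 = (-55)·243 + (82)·163
So (82)·163 ≡ 1 (mod 243), i.e. 163^(-1) ≡ 82 (mod 243).
Check: 163 × 82 = 13366 ≡ 1 (mod 243)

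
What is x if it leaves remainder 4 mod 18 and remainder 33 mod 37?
292

Using Chinese Remainder Theorem:
M = 18 × 37 = 666
M1 = 37, M2 = 18
y1 = 37^(-1) mod 18 = 1
y2 = 18^(-1) mod 37 = 35
x = (4×37×1 + 33×18×35) mod 666 = 292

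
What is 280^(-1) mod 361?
205

gcd(280, 361) = 1, so the inverse exists.
Extended Euclidean algorithm on (361, 280):
361 = 1 × 280 + 81  ⟹  81 = (1)·361 + (-1)·280
280 = 3 × 81 + 37  ⟹  37 = (-3)·361 + (4)·280
81 = 2 × 37 + 7  ⟹  7 = (7)·361 + (-9)·280
37 = 5 × 7 + 2  ⟹  2 = (-38)·361 + (49)·280
7 = 3 × 2 + 1  ⟹  1 = (121)·361 + (-156)·280
So (-156)·280 ≡ 1 (mod 361), i.e. 280^(-1) ≡ -156 ≡ 205 (mod 361).
Check: 280 × 205 = 57400 ≡ 1 (mod 361)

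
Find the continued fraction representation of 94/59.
[1; 1, 1, 2, 5, 2]

Euclidean algorithm steps:
94 = 1 × 59 + 35
59 = 1 × 35 + 24
35 = 1 × 24 + 11
24 = 2 × 11 + 2
11 = 5 × 2 + 1
2 = 2 × 1 + 0
Continued fraction: [1; 1, 1, 2, 5, 2]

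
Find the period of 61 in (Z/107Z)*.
53

107 is prime, so ord(61) divides φ(107) = 106.
Divisors of 106: 1, 2, 53, 106.
Repeated squaring: 61^1 ≡ 61, 61^2 ≡ 83, 61^4 ≡ 41, 61^8 ≡ 76, 61^16 ≡ 105, 61^32 ≡ 4, 61^64 ≡ 16 (mod 107).
Test 61^d mod 107 for each divisor d in increasing order:
61^1 ≡ 61
61^2 ≡ 83
61^53 = 61^32·61^16·61^4·61^1 ≡ 1  ← first divisor giving 1
The order is 53.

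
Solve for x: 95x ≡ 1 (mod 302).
213

gcd(95, 302) = 1, so the inverse exists.
Extended Euclidean algorithm on (302, 95):
302 = 3 × 95 + 17  ⟹  17 = (1)·302 + (-3)·95
95 = 5 × 17 + 10  ⟹  10 = (-5)·302 + (16)·95
17 = 1 × 10 + 7  ⟹  7 = (6)·302 + (-19)·95
10 = 1 × 7 + 3  ⟹  3 = (-11)·302 + (35)·95
7 = 2 × 3 + 1  ⟹  1 = (28)·302 + (-89)·95
So (-89)·95 ≡ 1 (mod 302), i.e. 95^(-1) ≡ -89 ≡ 213 (mod 302).
Check: 95 × 213 = 20235 ≡ 1 (mod 302)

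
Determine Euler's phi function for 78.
24

78 = 2 × 3 × 13
φ(n) = n × ∏(1 - 1/p) for each prime p dividing n
φ(78) = 78 × (1 - 1/2) × (1 - 1/3) × (1 - 1/13) = 24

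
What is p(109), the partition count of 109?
541946240

p(n) counts ways to write n as a sum of positive integers (order ignored).
Euler's pentagonal recurrence: p(k) = p(k-1) + p(k-2) - p(k-5) - p(k-7) + p(k-12) + p(k-15) - ... (offsets j(3j∓1)/2, signs ++--, p(0)=1, p(<0)=0).
DP table for k = 0..108: p(0)=1, p(1)=1, p(2)=2, p(3)=3, p(4)=5, p(5)=7, p(6)=11, p(7)=15, p(8)=22, p(9)=30, p(10)=42, p(11)=56, p(12)=77, p(13)=101, p(14)=135, p(15)=176, p(16)=231, p(17)=297, p(18)=385, p(19)=490, p(20)=627, p(21)=792, p(22)=1002, p(23)=1255, p(24)=1575, p(25)=1958, p(26)=2436, p(27)=3010, p(28)=3718, p(29)=4565, p(30)=5604, p(31)=6842, p(32)=8349, p(33)=10143, p(34)=12310, p(35)=14883, p(36)=17977, p(37)=21637, p(38)=26015, p(39)=31185, p(40)=37338, p(41)=44583, p(42)=53174, p(43)=63261, p(44)=75175, p(45)=89134, p(46)=105558, p(47)=124754, p(48)=147273, p(49)=173525, p(50)=204226, p(51)=239943, p(52)=281589, p(53)=329931, p(54)=386155, p(55)=451276, p(56)=526823, p(57)=614154, p(58)=715220, p(59)=831820, p(60)=966467, p(61)=1121505, p(62)=1300156, p(63)=1505499, p(64)=1741630, p(65)=2012558, p(66)=2323520, p(67)=2679689, p(68)=3087735, p(69)=3554345, p(70)=4087968, p(71)=4697205, p(72)=5392783, p(73)=6185689, p(74)=7089500, p(75)=8118264, p(76)=9289091, p(77)=10619863, p(78)=12132164, p(79)=13848650, p(80)=15796476, p(81)=18004327, p(82)=20506255, p(83)=23338469, p(84)=26543660, p(85)=30167357, p(86)=34262962, p(87)=38887673, p(88)=44108109, p(89)=49995925, p(90)=56634173, p(91)=64112359, p(92)=72533807, p(93)=82010177, p(94)=92669720, p(95)=104651419, p(96)=118114304, p(97)=133230930, p(98)=150198136, p(99)=169229875, p(100)=190569292, p(101)=214481126, p(102)=241265379, p(103)=271248950, p(104)=304801365, p(105)=342325709, p(106)=384276336, p(107)=431149389, p(108)=483502844.
Final step: p(109) = p(108) + p(107) - p(104) - p(102) + p(97) + p(94) - p(87) - p(83) + p(74) + p(69) - p(58) - p(52) + p(39) + p(32) - p(17) - p(9)
= 483502844 + 431149389 - 304801365 - 241265379 + 133230930 + 92669720 - 38887673 - 23338469 + 7089500 + 3554345 - 715220 - 281589 + 31185 + 8349 - 297 - 30
= 541946240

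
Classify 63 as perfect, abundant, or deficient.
deficient

Proper divisors of 63: sum = 1 + 3 + 7 + 9 + 21 = 41
Since 41 < 63, 63 is deficient.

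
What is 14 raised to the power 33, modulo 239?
208

Repeated squaring. Binary of 33 = 100001.
14^1 ≡ 14 (mod 239); 14^2 ≡ 196 (mod 239); 14^4 ≡ 176 (mod 239); 14^8 ≡ 145 (mod 239); 14^16 ≡ 232 (mod 239); 14^32 ≡ 49 (mod 239)
14^33 = 14^1 × 14^32 ≡ 208 (mod 239)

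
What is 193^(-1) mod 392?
65

gcd(193, 392) = 1, so the inverse exists.
Extended Euclidean algorithm on (392, 193):
392 = 2 × 193 + 6  ⟹  6 = (1)·392 + (-2)·193
193 = 32 × 6 + 1  ⟹  1 = (-32)·392 + (65)·193
So (65)·193 ≡ 1 (mod 392), i.e. 193^(-1) ≡ 65 (mod 392).
Check: 193 × 65 = 12545 ≡ 1 (mod 392)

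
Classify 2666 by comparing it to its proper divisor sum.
deficient

Proper divisors of 2666: sum = 1 + 2 + 31 + 43 + 62 + 86 + 1333 = 1558
Since 1558 < 2666, 2666 is deficient.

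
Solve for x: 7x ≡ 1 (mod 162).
139

gcd(7, 162) = 1, so the inverse exists.
Extended Euclidean algorithm on (162, 7):
162 = 23 × 7 + 1  ⟹  1 = (1)·162 + (-23)·7
So (-23)·7 ≡ 1 (mod 162), i.e. 7^(-1) ≡ -23 ≡ 139 (mod 162).
Check: 7 × 139 = 973 ≡ 1 (mod 162)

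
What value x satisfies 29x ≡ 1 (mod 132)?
41

gcd(29, 132) = 1, so the inverse exists.
Extended Euclidean algorithm on (132, 29):
132 = 4 × 29 + 16  ⟹  16 = (1)·132 + (-4)·29
29 = 1 × 16 + 13  ⟹  13 = (-1)·132 + (5)·29
16 = 1 × 13 + 3  ⟹  3 = (2)·132 + (-9)·29
13 = 4 × 3 + 1  ⟹  1 = (-9)·132 + (41)·29
So (41)·29 ≡ 1 (mod 132), i.e. 29^(-1) ≡ 41 (mod 132).
Check: 29 × 41 = 1189 ≡ 1 (mod 132)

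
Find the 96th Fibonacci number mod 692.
48

Matrix identity: Q^n = [[F_(n+1), F_n], [F_n, F_(n-1)]] with Q = [[1,1],[1,0]].
n = 96 = 1100000₂. Square-and-multiply, entries mod 692:
Q^1 = [[1,1],[1,0]]
Q^3 = (Q^1)²·Q = [[3,2],[2,1]]
Q^6 = (Q^3)² = [[13,8],[8,5]]
Q^12 = (Q^6)² = [[233,144],[144,89]]
Q^24 = (Q^12)² = [[289,4],[4,285]]
Q^48 = (Q^24)² = [[497,220],[220,277]]
Q^96 = (Q^48)² = [[617,48],[48,569]]
F_96 mod 692 = Q^96[0][1] = 48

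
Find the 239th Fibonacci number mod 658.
281

Matrix identity: Q^n = [[F_(n+1), F_n], [F_n, F_(n-1)]] with Q = [[1,1],[1,0]].
n = 239 = 11101111₂. Square-and-multiply, entries mod 658:
Q^1 = [[1,1],[1,0]]
Q^3 = (Q^1)²·Q = [[3,2],[2,1]]
Q^7 = (Q^3)²·Q = [[21,13],[13,8]]
Q^14 = (Q^7)² = [[610,377],[377,233]]
Q^29 = (Q^14)²·Q = [[328,331],[331,655]]
Q^59 = (Q^29)²·Q = [[326,5],[5,321]]
Q^119 = (Q^59)²·Q = [[308,363],[363,603]]
Q^239 = (Q^119)²·Q = [[0,281],[281,377]]
F_239 mod 658 = Q^239[0][1] = 281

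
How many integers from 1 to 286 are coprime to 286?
120

286 = 2 × 11 × 13
φ(n) = n × ∏(1 - 1/p) for each prime p dividing n
φ(286) = 286 × (1 - 1/2) × (1 - 1/11) × (1 - 1/13) = 120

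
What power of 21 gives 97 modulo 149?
29

Baby-step giant-step with step n = ⌈√149⌉ = 13.
Baby steps 21^j mod 149 (j:value) for j=0..12: 0:1, 1:21, 2:143, 3:23, 4:36, 5:11, 6:82, 7:83, 8:104, 9:98, 10:121, 11:8, 12:19.
Giant-step multiplier: 21^(-13) ≡ 21^(148-13) = 21^135 ≡ 90 (mod 149).
Giant steps γ_i = 97·90^i mod 149: γ_0=97, γ_1=88, γ_2=23 (in table at j=3).
x = i·n + j = 2·13 + 3 = 29.
Check: 21^29 ≡ 97 (mod 149).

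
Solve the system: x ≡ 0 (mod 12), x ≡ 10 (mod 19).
48

Using Chinese Remainder Theorem:
M = 12 × 19 = 228
M1 = 19, M2 = 12
y1 = 19^(-1) mod 12 = 7
y2 = 12^(-1) mod 19 = 8
x = (0×19×7 + 10×12×8) mod 228 = 48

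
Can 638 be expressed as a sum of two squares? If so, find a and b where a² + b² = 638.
Not possible

Factorization: 638 = 2 × 11 × 29
By Fermat: n is sum of two squares iff every prime p ≡ 3 (mod 4) appears to even power.
Prime(s) ≡ 3 (mod 4) with odd exponent: [(11, 1)]
Therefore 638 cannot be expressed as a² + b².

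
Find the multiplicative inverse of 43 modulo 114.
61

gcd(43, 114) = 1, so the inverse exists.
Extended Euclidean algorithm on (114, 43):
114 = 2 × 43 + 28  ⟹  28 = (1)·114 + (-2)·43
43 = 1 × 28 + 15  ⟹  15 = (-1)·114 + (3)·43
28 = 1 × 15 + 13  ⟹  13 = (2)·114 + (-5)·43
15 = 1 × 13 + 2  ⟹  2 = (-3)·114 + (8)·43
13 = 6 × 2 + 1  ⟹  1 = (20)·114 + (-53)·43
So (-53)·43 ≡ 1 (mod 114), i.e. 43^(-1) ≡ -53 ≡ 61 (mod 114).
Check: 43 × 61 = 2623 ≡ 1 (mod 114)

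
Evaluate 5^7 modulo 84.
5

Repeated squaring. Binary of 7 = 111.
5^1 ≡ 5 (mod 84); 5^2 ≡ 25 (mod 84); 5^4 ≡ 37 (mod 84)
5^7 = 5^1 × 5^2 × 5^4 ≡ 5 (mod 84)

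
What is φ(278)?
138

278 = 2 × 139
φ(n) = n × ∏(1 - 1/p) for each prime p dividing n
φ(278) = 278 × (1 - 1/2) × (1 - 1/139) = 138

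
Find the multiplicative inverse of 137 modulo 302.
97

gcd(137, 302) = 1, so the inverse exists.
Extended Euclidean algorithm on (302, 137):
302 = 2 × 137 + 28  ⟹  28 = (1)·302 + (-2)·137
137 = 4 × 28 + 25  ⟹  25 = (-4)·302 + (9)·137
28 = 1 × 25 + 3  ⟹  3 = (5)·302 + (-11)·137
25 = 8 × 3 + 1  ⟹  1 = (-44)·302 + (97)·137
So (97)·137 ≡ 1 (mod 302), i.e. 137^(-1) ≡ 97 (mod 302).
Check: 137 × 97 = 13289 ≡ 1 (mod 302)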